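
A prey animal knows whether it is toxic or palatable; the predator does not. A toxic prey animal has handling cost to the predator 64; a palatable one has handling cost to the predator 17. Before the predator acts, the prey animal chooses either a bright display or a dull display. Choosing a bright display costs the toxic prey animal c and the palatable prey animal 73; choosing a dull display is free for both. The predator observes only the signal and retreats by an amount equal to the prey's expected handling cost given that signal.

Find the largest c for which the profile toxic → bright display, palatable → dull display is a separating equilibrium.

47

Under separation: bright display → toxic (pays 64); dull display → palatable (pays 17).
Palatable: 17 − 0 = 17 ≥ 64 − 73 = -9. Holds regardless of c. ✓
Toxic: 64 − c ≥ 17 − 0, so c ≤ 64 − 17 = 47.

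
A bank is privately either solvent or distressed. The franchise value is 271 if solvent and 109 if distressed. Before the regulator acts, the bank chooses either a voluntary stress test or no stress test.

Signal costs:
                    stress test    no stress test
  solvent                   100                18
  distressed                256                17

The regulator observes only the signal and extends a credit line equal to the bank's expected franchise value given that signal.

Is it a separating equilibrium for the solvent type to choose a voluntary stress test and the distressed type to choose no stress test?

If types separate, stress test earns payment 271 and no stress test earns 109.
Solvent: stress test gives 271 − 100 = 171; no stress test gives 109 − 18 = 91. No deviation. ✓
Distressed: no stress test gives 109 − 17 = 92; stress test gives 271 − 256 = 15. No deviation. ✓
Neither type gains from mimicking the other.

Yes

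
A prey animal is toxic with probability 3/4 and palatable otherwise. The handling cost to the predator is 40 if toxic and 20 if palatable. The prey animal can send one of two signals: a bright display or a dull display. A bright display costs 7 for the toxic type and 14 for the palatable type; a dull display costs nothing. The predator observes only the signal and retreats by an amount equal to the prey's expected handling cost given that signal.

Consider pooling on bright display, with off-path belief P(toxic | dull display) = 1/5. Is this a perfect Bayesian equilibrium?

At the pooled signal (bright display) the predator holds the prior 3/4 and pays 3/4·40 + 1/4·20 = 35. Off-path (dull display) belief 1/5 gives 1/5·40 + 4/5·20 = 24.
Toxic: bright display gives 35 − 7 = 28; dull display gives 24 − 0 = 24. Stays. ✓
Palatable: bright display gives 35 − 14 = 21; dull display gives 24 − 0 = 24. Deviates. ✗

No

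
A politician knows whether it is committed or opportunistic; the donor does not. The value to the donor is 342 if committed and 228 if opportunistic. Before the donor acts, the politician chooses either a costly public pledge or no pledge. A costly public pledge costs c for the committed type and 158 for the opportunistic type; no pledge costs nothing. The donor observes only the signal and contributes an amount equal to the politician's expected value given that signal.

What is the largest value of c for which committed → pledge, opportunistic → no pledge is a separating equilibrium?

114

Under separation: pledge → committed (pays 342); no pledge → opportunistic (pays 228).
Opportunistic: 228 − 0 = 228 ≥ 342 − 158 = 184. Holds regardless of c. ✓
Committed: 342 − c ≥ 228 − 0, so c ≤ 342 − 228 = 114.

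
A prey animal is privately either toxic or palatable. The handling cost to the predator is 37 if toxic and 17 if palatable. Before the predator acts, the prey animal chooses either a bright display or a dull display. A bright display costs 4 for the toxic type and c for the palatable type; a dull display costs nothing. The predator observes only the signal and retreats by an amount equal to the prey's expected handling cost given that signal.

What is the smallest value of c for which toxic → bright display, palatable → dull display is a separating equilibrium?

Under separation: bright display → toxic (pays 37); dull display → palatable (pays 17).
Toxic: 37 − 4 = 33 ≥ 17 − 0 = 17. Holds regardless of c. ✓
Palatable: 17 − 0 ≥ 37 − c, so c ≥ 37 − 17 = 20.

20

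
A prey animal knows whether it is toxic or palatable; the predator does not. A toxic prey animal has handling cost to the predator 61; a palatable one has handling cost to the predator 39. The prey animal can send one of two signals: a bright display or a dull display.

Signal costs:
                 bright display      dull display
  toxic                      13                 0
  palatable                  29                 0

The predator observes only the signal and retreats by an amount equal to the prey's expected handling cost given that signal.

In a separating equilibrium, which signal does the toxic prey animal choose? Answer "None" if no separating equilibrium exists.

Try toxic → bright display, palatable → dull display:
  If types separate, bright display earns payment 61 and dull display earns 39.
  Toxic: bright display gives 61 − 13 = 48; dull display gives 39 − 0 = 39. No deviation. ✓
  Palatable: dull display gives 39 − 0 = 39; bright display gives 61 − 29 = 32. No deviation. ✓
Both hold — the toxic type sends bright display.

bright display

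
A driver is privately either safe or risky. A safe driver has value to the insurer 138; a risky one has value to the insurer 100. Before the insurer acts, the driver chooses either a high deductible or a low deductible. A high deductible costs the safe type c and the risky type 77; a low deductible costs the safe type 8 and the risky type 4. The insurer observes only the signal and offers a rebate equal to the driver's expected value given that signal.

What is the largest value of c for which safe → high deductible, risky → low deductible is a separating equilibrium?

46

Under separation: high deductible → safe (pays 138); low deductible → risky (pays 100).
Risky: 100 − 4 = 96 ≥ 138 − 77 = 61. Holds regardless of c. ✓
Safe: 138 − c ≥ 100 − 8, so c ≤ 138 − 92 = 46.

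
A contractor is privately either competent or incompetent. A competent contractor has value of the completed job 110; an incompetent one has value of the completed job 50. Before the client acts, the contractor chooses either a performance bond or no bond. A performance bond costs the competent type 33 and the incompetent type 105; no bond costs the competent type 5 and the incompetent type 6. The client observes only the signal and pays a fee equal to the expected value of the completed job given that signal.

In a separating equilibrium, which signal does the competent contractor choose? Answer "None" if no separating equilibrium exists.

bond

Try competent → bond, incompetent → no bond:
  Under separation the client infers type exactly: bond → competent (pays 110), no bond → incompetent (pays 50).
  Competent: bond gives 110 − 33 = 77; no bond gives 50 − 5 = 45. No deviation. ✓
  Incompetent: no bond gives 50 − 6 = 44; bond gives 110 − 105 = 5. No deviation. ✓
Both hold — the competent type sends bond.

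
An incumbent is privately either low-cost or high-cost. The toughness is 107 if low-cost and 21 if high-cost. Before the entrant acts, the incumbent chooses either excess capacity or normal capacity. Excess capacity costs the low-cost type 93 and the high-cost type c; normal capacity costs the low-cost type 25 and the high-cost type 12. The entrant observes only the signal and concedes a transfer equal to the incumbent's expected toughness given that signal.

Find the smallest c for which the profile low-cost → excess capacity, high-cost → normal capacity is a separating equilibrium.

Under separation: excess capacity → low-cost (pays 107); normal capacity → high-cost (pays 21).
Low-cost: 107 − 93 = 14 ≥ 21 − 25 = -4. Holds regardless of c. ✓
High-cost: 21 − 12 ≥ 107 − c, so c ≥ 107 − 9 = 98.

98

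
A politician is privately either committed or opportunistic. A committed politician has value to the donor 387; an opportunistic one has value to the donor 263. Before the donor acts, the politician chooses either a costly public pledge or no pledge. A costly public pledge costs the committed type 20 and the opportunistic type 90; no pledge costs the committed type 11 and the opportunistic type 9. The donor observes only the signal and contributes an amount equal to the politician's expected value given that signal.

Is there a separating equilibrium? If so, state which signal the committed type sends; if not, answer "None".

None

Try committed → pledge, opportunistic → no pledge:
  If types separate, pledge earns payment 387 and no pledge earns 263.
  Committed: pledge gives 387 − 20 = 367; no pledge gives 263 − 11 = 252. No deviation. ✓
  Opportunistic: no pledge gives 263 − 9 = 254; pledge gives 387 − 90 = 297. Would deviate. ✗
Try committed → no pledge, opportunistic → pledge:
  If types separate, no pledge earns payment 387 and pledge earns 263.
  Committed: no pledge gives 387 − 11 = 376; pledge gives 263 − 20 = 243. No deviation. ✓
  Opportunistic: pledge gives 263 − 90 = 173; no pledge gives 387 − 9 = 378. Would deviate. ✗
Neither assignment is incentive-compatible.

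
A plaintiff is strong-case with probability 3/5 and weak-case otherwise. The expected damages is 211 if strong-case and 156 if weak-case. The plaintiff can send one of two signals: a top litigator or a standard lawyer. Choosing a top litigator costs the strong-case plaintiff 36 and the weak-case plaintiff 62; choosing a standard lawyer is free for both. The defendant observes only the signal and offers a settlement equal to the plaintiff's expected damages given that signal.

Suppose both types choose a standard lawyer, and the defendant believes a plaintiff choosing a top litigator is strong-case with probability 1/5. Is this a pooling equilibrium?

Yes

At the pooled signal (standard lawyer) the defendant holds the prior 3/5 and pays 3/5·211 + 2/5·156 = 189. Off-path (top litigator) belief 1/5 gives 1/5·211 + 4/5·156 = 167.
Strong-case: standard lawyer gives 189 − 0 = 189; top litigator gives 167 − 36 = 131. Stays. ✓
Weak-case: standard lawyer gives 189 − 0 = 189; top litigator gives 167 − 62 = 105. Stays. ✓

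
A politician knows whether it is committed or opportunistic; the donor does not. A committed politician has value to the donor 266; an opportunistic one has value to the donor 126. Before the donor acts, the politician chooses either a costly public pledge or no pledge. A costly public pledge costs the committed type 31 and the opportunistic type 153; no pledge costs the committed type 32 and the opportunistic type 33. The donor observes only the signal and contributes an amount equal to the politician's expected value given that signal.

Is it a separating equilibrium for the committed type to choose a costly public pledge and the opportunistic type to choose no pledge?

No

If types separate, pledge earns payment 266 and no pledge earns 126.
Committed: pledge gives 266 − 31 = 235; no pledge gives 126 − 32 = 94. No deviation. ✓
Opportunistic: no pledge gives 126 − 33 = 93; pledge gives 266 − 153 = 113. Would deviate. ✗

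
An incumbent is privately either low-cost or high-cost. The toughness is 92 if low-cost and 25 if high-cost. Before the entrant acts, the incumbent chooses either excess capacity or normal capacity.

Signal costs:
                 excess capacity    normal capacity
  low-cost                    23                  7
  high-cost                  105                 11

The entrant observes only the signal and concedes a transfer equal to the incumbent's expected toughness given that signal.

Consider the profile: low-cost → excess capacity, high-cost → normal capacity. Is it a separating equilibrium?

Yes

If types separate, excess capacity earns payment 92 and normal capacity earns 25.
Low-cost: excess capacity gives 92 − 23 = 69; normal capacity gives 25 − 7 = 18. No deviation. ✓
High-cost: normal capacity gives 25 − 11 = 14; excess capacity gives 92 − 105 = -13. No deviation. ✓
Both incentive constraints hold.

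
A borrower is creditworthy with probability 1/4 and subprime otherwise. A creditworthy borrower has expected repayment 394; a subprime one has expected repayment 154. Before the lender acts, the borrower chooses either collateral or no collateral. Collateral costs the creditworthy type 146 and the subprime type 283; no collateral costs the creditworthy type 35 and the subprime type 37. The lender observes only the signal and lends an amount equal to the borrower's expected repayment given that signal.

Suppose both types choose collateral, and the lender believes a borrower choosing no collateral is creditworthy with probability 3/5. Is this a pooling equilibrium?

No

On the equilibrium path (collateral) the lender holds the prior 1/4 and pays 1/4·394 + 3/4·154 = 214. Off-path (no collateral) belief 3/5 gives 3/5·394 + 2/5·154 = 298.
Creditworthy: collateral gives 214 − 146 = 68; no collateral gives 298 − 35 = 263. Deviates. ✗
Subprime: collateral gives 214 − 283 = -69; no collateral gives 298 − 37 = 261. Deviates. ✗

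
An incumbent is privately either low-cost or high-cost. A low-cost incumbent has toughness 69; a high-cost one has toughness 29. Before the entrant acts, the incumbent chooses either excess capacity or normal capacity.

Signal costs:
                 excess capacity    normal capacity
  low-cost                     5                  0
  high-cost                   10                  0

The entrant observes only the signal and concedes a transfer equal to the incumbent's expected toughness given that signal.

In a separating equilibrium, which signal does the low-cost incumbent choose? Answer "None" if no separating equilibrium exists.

None

Try low-cost → excess capacity, high-cost → normal capacity:
  Under separation the entrant infers type exactly: excess capacity → low-cost (pays 69), normal capacity → high-cost (pays 29).
  Low-cost: excess capacity gives 69 − 5 = 64; normal capacity gives 29 − 0 = 29. No deviation. ✓
  High-cost: normal capacity gives 29 − 0 = 29; excess capacity gives 69 − 10 = 59. Would deviate. ✗
Try low-cost → normal capacity, high-cost → excess capacity:
  Under separation the entrant infers type exactly: normal capacity → low-cost (pays 69), excess capacity → high-cost (pays 29).
  Low-cost: normal capacity gives 69 − 0 = 69; excess capacity gives 29 − 5 = 24. No deviation. ✓
  High-cost: excess capacity gives 29 − 10 = 19; normal capacity gives 69 − 0 = 69. Would deviate. ✗
Neither assignment is incentive-compatible.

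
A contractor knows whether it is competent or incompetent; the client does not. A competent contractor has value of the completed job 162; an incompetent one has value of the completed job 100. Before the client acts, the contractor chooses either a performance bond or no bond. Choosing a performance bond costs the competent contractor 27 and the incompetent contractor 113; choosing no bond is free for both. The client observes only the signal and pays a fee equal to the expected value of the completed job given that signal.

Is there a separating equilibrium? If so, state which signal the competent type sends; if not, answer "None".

bond

Try competent → bond, incompetent → no bond:
  If types separate, bond earns payment 162 and no bond earns 100.
  Competent: bond gives 162 − 27 = 135; no bond gives 100 − 0 = 100. No deviation. ✓
  Incompetent: no bond gives 100 − 0 = 100; bond gives 162 − 113 = 49. No deviation. ✓
Both hold — the competent type sends bond.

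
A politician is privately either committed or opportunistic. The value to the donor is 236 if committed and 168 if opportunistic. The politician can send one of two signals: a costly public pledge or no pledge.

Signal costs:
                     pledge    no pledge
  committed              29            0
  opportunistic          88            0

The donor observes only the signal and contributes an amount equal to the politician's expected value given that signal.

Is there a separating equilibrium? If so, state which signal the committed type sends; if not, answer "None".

pledge

Try committed → pledge, opportunistic → no pledge:
  If types separate, pledge earns payment 236 and no pledge earns 168.
  Committed: pledge gives 236 − 29 = 207; no pledge gives 168 − 0 = 168. No deviation. ✓
  Opportunistic: no pledge gives 168 − 0 = 168; pledge gives 236 − 88 = 148. No deviation. ✓
Both hold — the committed type sends pledge.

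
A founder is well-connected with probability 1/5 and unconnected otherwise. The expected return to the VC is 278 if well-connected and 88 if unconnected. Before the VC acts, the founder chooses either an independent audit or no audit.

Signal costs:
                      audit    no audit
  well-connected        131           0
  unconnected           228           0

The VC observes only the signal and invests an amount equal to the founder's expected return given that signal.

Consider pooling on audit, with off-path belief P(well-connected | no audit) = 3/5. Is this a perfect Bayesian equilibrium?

On the equilibrium path (audit) the VC holds the prior 1/5 and pays 1/5·278 + 4/5·88 = 126. Off-path (no audit) belief 3/5 gives 3/5·278 + 2/5·88 = 202.
Well-connected: audit gives 126 − 131 = -5; no audit gives 202 − 0 = 202. Deviates. ✗
Unconnected: audit gives 126 − 228 = -102; no audit gives 202 − 0 = 202. Deviates. ✗

No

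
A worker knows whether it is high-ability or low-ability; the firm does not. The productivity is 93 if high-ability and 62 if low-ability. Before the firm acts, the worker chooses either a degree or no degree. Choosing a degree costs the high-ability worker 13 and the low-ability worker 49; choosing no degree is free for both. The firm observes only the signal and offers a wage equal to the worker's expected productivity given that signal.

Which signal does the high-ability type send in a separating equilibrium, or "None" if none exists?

Try high-ability → degree, low-ability → no degree:
  If types separate, degree earns payment 93 and no degree earns 62.
  High-ability: degree gives 93 − 13 = 80; no degree gives 62 − 0 = 62. No deviation. ✓
  Low-ability: no degree gives 62 − 0 = 62; degree gives 93 − 49 = 44. No deviation. ✓
Both hold — the high-ability type sends degree.

degree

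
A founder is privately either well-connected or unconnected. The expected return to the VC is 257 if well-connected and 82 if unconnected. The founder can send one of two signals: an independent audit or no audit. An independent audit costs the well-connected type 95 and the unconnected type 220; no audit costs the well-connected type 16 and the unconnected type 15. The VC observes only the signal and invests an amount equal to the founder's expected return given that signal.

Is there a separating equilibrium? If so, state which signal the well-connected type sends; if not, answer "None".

Try well-connected → audit, unconnected → no audit:
  Under separation the VC infers type exactly: audit → well-connected (pays 257), no audit → unconnected (pays 82).
  Well-connected: audit gives 257 − 95 = 162; no audit gives 82 − 16 = 66. No deviation. ✓
  Unconnected: no audit gives 82 − 15 = 67; audit gives 257 − 220 = 37. No deviation. ✓
Both hold — the well-connected type sends audit.

audit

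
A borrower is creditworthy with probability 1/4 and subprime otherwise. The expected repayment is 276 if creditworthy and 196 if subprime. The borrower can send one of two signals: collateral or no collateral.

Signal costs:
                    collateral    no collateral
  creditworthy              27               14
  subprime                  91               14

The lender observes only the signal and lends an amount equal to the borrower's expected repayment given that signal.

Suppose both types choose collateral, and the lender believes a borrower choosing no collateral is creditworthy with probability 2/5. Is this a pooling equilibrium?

No

On the equilibrium path (collateral) the lender holds the prior 1/4 and pays 1/4·276 + 3/4·196 = 216. Off-path (no collateral) belief 2/5 gives 2/5·276 + 3/5·196 = 228.
Creditworthy: collateral gives 216 − 27 = 189; no collateral gives 228 − 14 = 214. Deviates. ✗
Subprime: collateral gives 216 − 91 = 125; no collateral gives 228 − 14 = 214. Deviates. ✗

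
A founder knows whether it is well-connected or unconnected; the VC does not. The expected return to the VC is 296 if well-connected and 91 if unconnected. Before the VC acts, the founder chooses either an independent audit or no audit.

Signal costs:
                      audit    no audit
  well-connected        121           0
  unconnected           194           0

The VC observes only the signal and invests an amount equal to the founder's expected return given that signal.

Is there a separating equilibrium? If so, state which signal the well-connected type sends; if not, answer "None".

Try well-connected → audit, unconnected → no audit:
  Under separation the VC infers type exactly: audit → well-connected (pays 296), no audit → unconnected (pays 91).
  Well-connected: audit gives 296 − 121 = 175; no audit gives 91 − 0 = 91. No deviation. ✓
  Unconnected: no audit gives 91 − 0 = 91; audit gives 296 − 194 = 102. Would deviate. ✗
Try well-connected → no audit, unconnected → audit:
  Under separation the VC infers type exactly: no audit → well-connected (pays 296), audit → unconnected (pays 91).
  Well-connected: no audit gives 296 − 0 = 296; audit gives 91 − 121 = -30. No deviation. ✓
  Unconnected: audit gives 91 − 194 = -103; no audit gives 296 − 0 = 296. Would deviate. ✗
Neither assignment is incentive-compatible.

None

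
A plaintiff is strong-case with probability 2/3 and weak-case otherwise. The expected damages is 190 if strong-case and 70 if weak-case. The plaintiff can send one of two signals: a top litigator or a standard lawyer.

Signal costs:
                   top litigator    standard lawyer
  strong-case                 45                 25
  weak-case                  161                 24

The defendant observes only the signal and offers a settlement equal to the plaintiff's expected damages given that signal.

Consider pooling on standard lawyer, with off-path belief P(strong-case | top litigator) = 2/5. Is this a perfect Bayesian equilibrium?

At the pooled signal (standard lawyer) the defendant holds the prior 2/3 and pays 2/3·190 + 1/3·70 = 150. Off-path (top litigator) belief 2/5 gives 2/5·190 + 3/5·70 = 118.
Strong-case: standard lawyer gives 150 − 25 = 125; top litigator gives 118 − 45 = 73. Stays. ✓
Weak-case: standard lawyer gives 150 − 24 = 126; top litigator gives 118 − 161 = -43. Stays. ✓

Yes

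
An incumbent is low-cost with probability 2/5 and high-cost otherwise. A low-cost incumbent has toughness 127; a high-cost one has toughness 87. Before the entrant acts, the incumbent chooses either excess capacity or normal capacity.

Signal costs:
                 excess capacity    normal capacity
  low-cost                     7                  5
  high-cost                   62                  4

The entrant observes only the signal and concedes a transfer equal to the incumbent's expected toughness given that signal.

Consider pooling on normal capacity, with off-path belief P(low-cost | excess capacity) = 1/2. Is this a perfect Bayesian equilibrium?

No

At the pooled signal (normal capacity) the entrant holds the prior 2/5 and pays 2/5·127 + 3/5·87 = 103. Off-path (excess capacity) belief 1/2 gives 1/2·127 + 1/2·87 = 107.
Low-cost: normal capacity gives 103 − 5 = 98; excess capacity gives 107 − 7 = 100. Deviates. ✗
High-cost: normal capacity gives 103 − 4 = 99; excess capacity gives 107 − 62 = 45. Stays. ✓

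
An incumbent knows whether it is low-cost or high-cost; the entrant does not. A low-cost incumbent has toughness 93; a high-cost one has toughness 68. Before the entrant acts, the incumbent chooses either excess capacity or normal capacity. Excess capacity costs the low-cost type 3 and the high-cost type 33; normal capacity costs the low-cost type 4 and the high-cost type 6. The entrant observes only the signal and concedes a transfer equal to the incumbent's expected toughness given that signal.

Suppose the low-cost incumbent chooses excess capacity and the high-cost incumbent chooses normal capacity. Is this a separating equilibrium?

Yes

If types separate, excess capacity earns payment 93 and normal capacity earns 68.
Low-cost: excess capacity gives 93 − 3 = 90; normal capacity gives 68 − 4 = 64. No deviation. ✓
High-cost: normal capacity gives 68 − 6 = 62; excess capacity gives 93 − 33 = 60. No deviation. ✓
Both incentive constraints hold.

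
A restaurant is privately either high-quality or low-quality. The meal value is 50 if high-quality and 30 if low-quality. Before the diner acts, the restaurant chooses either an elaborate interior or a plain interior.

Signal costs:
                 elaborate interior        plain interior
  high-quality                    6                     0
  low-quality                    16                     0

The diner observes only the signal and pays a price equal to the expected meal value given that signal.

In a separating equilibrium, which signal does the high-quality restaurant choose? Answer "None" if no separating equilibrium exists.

None

Try high-quality → elaborate interior, low-quality → plain interior:
  If types separate, elaborate interior earns payment 50 and plain interior earns 30.
  High-quality: elaborate interior gives 50 − 6 = 44; plain interior gives 30 − 0 = 30. No deviation. ✓
  Low-quality: plain interior gives 30 − 0 = 30; elaborate interior gives 50 − 16 = 34. Would deviate. ✗
Try high-quality → plain interior, low-quality → elaborate interior:
  If types separate, plain interior earns payment 50 and elaborate interior earns 30.
  High-quality: plain interior gives 50 − 0 = 50; elaborate interior gives 30 − 6 = 24. No deviation. ✓
  Low-quality: elaborate interior gives 30 − 16 = 14; plain interior gives 50 − 0 = 50. Would deviate. ✗
Neither assignment is incentive-compatible.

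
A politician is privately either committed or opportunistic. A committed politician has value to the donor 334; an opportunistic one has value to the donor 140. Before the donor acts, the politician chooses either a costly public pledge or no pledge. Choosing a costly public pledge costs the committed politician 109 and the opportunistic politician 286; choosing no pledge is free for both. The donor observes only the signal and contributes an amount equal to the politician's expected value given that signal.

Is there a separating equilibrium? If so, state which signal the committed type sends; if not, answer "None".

Try committed → pledge, opportunistic → no pledge:
  Under separation the donor infers type exactly: pledge → committed (pays 334), no pledge → opportunistic (pays 140).
  Committed: pledge gives 334 − 109 = 225; no pledge gives 140 − 0 = 140. No deviation. ✓
  Opportunistic: no pledge gives 140 − 0 = 140; pledge gives 334 − 286 = 48. No deviation. ✓
Both hold — the committed type sends pledge.

pledge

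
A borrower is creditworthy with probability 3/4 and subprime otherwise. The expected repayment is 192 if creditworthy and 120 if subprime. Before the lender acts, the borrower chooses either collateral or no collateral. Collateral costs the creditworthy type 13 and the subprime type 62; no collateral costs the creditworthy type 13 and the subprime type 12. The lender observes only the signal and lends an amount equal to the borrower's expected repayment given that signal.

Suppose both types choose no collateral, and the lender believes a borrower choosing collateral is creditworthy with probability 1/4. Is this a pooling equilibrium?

At the pooled signal (no collateral) the lender holds the prior 3/4 and pays 3/4·192 + 1/4·120 = 174. Off-path (collateral) belief 1/4 gives 1/4·192 + 3/4·120 = 138.
Creditworthy: no collateral gives 174 − 13 = 161; collateral gives 138 − 13 = 125. Stays. ✓
Subprime: no collateral gives 174 − 12 = 162; collateral gives 138 − 62 = 76. Stays. ✓

Yes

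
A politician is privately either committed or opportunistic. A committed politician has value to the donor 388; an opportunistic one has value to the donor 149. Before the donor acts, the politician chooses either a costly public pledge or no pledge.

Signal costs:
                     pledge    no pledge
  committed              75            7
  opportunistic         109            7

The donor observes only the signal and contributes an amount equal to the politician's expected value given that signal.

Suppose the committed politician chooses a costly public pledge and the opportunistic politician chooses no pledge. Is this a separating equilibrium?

If types separate, pledge earns payment 388 and no pledge earns 149.
Committed: pledge gives 388 − 75 = 313; no pledge gives 149 − 7 = 142. No deviation. ✓
Opportunistic: no pledge gives 149 − 7 = 142; pledge gives 388 − 109 = 279. Would deviate. ✗

No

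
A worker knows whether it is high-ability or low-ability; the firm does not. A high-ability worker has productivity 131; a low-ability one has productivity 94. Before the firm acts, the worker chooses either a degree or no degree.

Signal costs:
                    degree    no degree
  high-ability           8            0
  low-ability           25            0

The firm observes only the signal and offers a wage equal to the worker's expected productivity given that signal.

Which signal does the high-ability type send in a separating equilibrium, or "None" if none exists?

None

Try high-ability → degree, low-ability → no degree:
  If types separate, degree earns payment 131 and no degree earns 94.
  High-ability: degree gives 131 − 8 = 123; no degree gives 94 − 0 = 94. No deviation. ✓
  Low-ability: no degree gives 94 − 0 = 94; degree gives 131 − 25 = 106. Would deviate. ✗
Try high-ability → no degree, low-ability → degree:
  If types separate, no degree earns payment 131 and degree earns 94.
  High-ability: no degree gives 131 − 0 = 131; degree gives 94 − 8 = 86. No deviation. ✓
  Low-ability: degree gives 94 − 25 = 69; no degree gives 131 − 0 = 131. Would deviate. ✗
Neither assignment is incentive-compatible.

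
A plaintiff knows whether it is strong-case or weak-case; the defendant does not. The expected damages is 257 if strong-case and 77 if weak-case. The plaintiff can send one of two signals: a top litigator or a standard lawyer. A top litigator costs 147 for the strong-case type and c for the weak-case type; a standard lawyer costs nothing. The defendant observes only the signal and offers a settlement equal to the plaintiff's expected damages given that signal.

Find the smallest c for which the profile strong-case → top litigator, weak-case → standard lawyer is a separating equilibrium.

Under separation: top litigator → strong-case (pays 257); standard lawyer → weak-case (pays 77).
Strong-case: 257 − 147 = 110 ≥ 77 − 0 = 77. Holds regardless of c. ✓
Weak-case: 77 − 0 ≥ 257 − c, so c ≥ 257 − 77 = 180.

180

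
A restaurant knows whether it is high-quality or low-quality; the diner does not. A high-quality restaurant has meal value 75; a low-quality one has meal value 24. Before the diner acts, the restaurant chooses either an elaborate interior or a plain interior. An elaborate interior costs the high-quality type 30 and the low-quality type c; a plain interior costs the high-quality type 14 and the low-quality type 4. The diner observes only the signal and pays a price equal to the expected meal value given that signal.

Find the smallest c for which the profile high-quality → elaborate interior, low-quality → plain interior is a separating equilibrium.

Under separation: elaborate interior → high-quality (pays 75); plain interior → low-quality (pays 24).
High-quality: 75 − 30 = 45 ≥ 24 − 14 = 10. Holds regardless of c. ✓
Low-quality: 24 − 4 ≥ 75 − c, so c ≥ 75 − 20 = 55.

55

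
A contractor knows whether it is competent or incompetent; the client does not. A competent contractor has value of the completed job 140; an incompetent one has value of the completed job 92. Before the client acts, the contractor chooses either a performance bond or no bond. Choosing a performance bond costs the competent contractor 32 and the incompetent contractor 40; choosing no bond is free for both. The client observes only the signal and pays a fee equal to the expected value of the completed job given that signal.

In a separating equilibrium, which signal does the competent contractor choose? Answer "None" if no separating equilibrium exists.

Try competent → bond, incompetent → no bond:
  If types separate, bond earns payment 140 and no bond earns 92.
  Competent: bond gives 140 − 32 = 108; no bond gives 92 − 0 = 92. No deviation. ✓
  Incompetent: no bond gives 92 − 0 = 92; bond gives 140 − 40 = 100. Would deviate. ✗
Try competent → no bond, incompetent → bond:
  If types separate, no bond earns payment 140 and bond earns 92.
  Competent: no bond gives 140 − 0 = 140; bond gives 92 − 32 = 60. No deviation. ✓
  Incompetent: bond gives 92 − 40 = 52; no bond gives 140 − 0 = 140. Would deviate. ✗
Neither assignment is incentive-compatible.

None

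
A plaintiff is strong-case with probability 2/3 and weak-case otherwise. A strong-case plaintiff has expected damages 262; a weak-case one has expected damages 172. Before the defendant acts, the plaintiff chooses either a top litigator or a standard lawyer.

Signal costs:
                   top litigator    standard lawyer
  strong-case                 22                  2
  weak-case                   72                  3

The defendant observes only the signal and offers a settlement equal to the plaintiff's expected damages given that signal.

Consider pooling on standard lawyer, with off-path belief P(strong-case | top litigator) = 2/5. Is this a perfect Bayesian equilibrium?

At the pooled signal (standard lawyer) the defendant holds the prior 2/3 and pays 2/3·262 + 1/3·172 = 232. Off-path (top litigator) belief 2/5 gives 2/5·262 + 3/5·172 = 208.
Strong-case: standard lawyer gives 232 − 2 = 230; top litigator gives 208 − 22 = 186. Stays. ✓
Weak-case: standard lawyer gives 232 − 3 = 229; top litigator gives 208 − 72 = 136. Stays. ✓

Yes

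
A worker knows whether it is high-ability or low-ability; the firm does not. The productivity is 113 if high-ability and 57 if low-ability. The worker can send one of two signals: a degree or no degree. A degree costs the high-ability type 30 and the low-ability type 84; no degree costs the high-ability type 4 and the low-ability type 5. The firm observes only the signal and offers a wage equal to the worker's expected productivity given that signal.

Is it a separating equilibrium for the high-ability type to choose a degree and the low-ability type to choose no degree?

Yes

If types separate, degree earns payment 113 and no degree earns 57.
High-ability: degree gives 113 − 30 = 83; no degree gives 57 − 4 = 53. No deviation. ✓
Low-ability: no degree gives 57 − 5 = 52; degree gives 113 − 84 = 29. No deviation. ✓
Neither type gains from mimicking the other.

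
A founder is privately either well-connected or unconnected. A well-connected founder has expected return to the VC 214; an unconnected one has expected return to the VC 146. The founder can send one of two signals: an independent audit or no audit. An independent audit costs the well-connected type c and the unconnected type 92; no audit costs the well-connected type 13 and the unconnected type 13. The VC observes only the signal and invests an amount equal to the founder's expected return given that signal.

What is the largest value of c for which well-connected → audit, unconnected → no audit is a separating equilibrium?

81

Under separation: audit → well-connected (pays 214); no audit → unconnected (pays 146).
Unconnected: 146 − 13 = 133 ≥ 214 − 92 = 122. Holds regardless of c. ✓
Well-connected: 214 − c ≥ 146 − 13, so c ≤ 214 − 133 = 81.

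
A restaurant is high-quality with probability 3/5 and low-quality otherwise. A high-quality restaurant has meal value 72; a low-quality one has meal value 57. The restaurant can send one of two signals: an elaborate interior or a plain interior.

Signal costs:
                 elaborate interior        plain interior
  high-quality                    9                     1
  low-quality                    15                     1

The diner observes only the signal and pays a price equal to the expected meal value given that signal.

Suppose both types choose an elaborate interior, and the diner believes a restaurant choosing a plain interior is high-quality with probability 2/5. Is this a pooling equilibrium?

At the pooled signal (elaborate interior) the diner holds the prior 3/5 and pays 3/5·72 + 2/5·57 = 66. Off-path (plain interior) belief 2/5 gives 2/5·72 + 3/5·57 = 63.
High-quality: elaborate interior gives 66 − 9 = 57; plain interior gives 63 − 1 = 62. Deviates. ✗
Low-quality: elaborate interior gives 66 − 15 = 51; plain interior gives 63 − 1 = 62. Deviates. ✗

No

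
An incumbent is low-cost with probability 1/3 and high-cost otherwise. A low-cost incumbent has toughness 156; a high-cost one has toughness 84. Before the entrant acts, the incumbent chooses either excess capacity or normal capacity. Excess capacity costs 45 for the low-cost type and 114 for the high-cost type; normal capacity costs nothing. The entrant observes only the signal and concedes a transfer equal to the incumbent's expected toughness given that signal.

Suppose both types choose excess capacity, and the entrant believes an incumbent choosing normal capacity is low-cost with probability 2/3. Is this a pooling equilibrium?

At the pooled signal (excess capacity) the entrant holds the prior 1/3 and pays 1/3·156 + 2/3·84 = 108. Off-path (normal capacity) belief 2/3 gives 2/3·156 + 1/3·84 = 132.
Low-cost: excess capacity gives 108 − 45 = 63; normal capacity gives 132 − 0 = 132. Deviates. ✗
High-cost: excess capacity gives 108 − 114 = -6; normal capacity gives 132 − 0 = 132. Deviates. ✗

No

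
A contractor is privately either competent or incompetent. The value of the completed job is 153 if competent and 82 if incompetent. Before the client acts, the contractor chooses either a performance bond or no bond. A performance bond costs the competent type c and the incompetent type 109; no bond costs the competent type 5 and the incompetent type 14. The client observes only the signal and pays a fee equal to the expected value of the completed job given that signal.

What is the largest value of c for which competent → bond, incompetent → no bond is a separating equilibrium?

76

Under separation: bond → competent (pays 153); no bond → incompetent (pays 82).
Incompetent: 82 − 14 = 68 ≥ 153 − 109 = 44. Holds regardless of c. ✓
Competent: 153 − c ≥ 82 − 5, so c ≤ 153 − 77 = 76.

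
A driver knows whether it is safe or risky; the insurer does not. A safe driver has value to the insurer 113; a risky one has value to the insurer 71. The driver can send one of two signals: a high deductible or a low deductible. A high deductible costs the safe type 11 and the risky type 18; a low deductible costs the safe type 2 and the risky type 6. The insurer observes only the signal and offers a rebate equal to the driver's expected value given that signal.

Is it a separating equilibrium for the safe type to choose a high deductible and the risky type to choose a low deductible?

If types separate, high deductible earns payment 113 and low deductible earns 71.
Safe: high deductible gives 113 − 11 = 102; low deductible gives 71 − 2 = 69. No deviation. ✓
Risky: low deductible gives 71 − 6 = 65; high deductible gives 113 − 18 = 95. Would deviate. ✗

No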